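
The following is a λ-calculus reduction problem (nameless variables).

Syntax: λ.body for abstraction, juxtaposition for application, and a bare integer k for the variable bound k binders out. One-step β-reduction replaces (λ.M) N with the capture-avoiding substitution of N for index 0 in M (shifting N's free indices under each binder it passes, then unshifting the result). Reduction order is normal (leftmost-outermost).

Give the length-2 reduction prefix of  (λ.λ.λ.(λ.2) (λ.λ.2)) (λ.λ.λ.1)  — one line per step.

  start: (λ.λ.λ.(λ.2) (λ.λ.2)) (λ.λ.λ.1)
  step 1: λ.λ.(λ.2) (λ.λ.2)
  step 2: λ.λ.1

Answer: after 2 steps: λ.λ.1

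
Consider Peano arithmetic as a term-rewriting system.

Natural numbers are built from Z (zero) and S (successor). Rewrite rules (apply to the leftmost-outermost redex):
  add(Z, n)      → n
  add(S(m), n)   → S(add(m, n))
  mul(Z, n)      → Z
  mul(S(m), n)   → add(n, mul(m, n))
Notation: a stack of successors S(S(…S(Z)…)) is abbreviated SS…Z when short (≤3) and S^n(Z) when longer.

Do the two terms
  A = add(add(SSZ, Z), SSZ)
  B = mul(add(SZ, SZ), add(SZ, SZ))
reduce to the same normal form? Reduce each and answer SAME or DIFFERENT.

Term A:
  start: add(add(SSZ, Z), SSZ)
  [1] add(S(add(SZ, Z)), SSZ)
  [2] S(add(add(SZ, Z), SSZ))
  [3] S(add(S(add(Z, Z)), SSZ))
  [4] S(S(add(add(Z, Z), SSZ)))
  [5] S(S(add(Z, SSZ)))
  [6] S^4(Z)

Term B:
  start: mul(add(SZ, SZ), add(SZ, SZ))
  [1] mul(S(add(Z, SZ)), add(SZ, SZ))
  [2] add(add(SZ, SZ), mul(add(Z, SZ), add(SZ, SZ)))
  [3] add(S(add(Z, SZ)), mul(add(Z, SZ), add(SZ, SZ)))
  [4] S(add(add(Z, SZ), mul(add(Z, SZ), add(SZ, SZ))))
  [5] S(add(SZ, mul(add(Z, SZ), add(SZ, SZ))))
  [6] S(S(add(Z, mul(add(Z, SZ), add(SZ, SZ)))))
  [7] S(S(mul(add(Z, SZ), add(SZ, SZ))))
  [8] S(S(mul(SZ, add(SZ, SZ))))
  [9] S(S(add(add(SZ, SZ), mul(Z, add(SZ, SZ)))))
  [10] S(S(add(S(add(Z, SZ)), mul(Z, add(SZ, SZ)))))
  [11] S(S(S(add(add(Z, SZ), mul(Z, add(SZ, SZ))))))
  [12] S(S(S(add(SZ, mul(Z, add(SZ, SZ))))))
  [13] S(S(S(S(add(Z, mul(Z, add(SZ, SZ)))))))
  [14] S(S(S(S(mul(Z, add(SZ, SZ))))))
  [15] S^4(Z)

Answer: SAME — A ⇓ S^4(Z), B ⇓ S^4(Z)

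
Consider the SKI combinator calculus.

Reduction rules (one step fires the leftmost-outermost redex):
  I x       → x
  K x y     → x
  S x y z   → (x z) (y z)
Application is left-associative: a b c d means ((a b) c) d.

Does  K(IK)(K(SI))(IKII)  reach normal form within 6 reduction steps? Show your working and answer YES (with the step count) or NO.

Answer: YES — reaches normal form KI in 4 ≤ 6 steps

Reduction:
  start: K(IK)(K(SI))(IKII)
  step 1: IK(IKII)
  step 2: K(IKII)
  step 3: K(KII)
  step 4: KI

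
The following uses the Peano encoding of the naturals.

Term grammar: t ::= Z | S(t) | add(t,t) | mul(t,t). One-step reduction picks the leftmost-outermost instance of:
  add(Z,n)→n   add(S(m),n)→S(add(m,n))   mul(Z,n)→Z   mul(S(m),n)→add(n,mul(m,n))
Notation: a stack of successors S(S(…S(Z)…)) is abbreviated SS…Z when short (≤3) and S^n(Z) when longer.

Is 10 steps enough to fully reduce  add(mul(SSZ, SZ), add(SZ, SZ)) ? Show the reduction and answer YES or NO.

  start: add(mul(SSZ, SZ), add(SZ, SZ))
  [1] add(add(SZ, mul(SZ, SZ)), add(SZ, SZ))
  [2] add(S(add(Z, mul(SZ, SZ))), add(SZ, SZ))
  [3] S(add(add(Z, mul(SZ, SZ)), add(SZ, SZ)))
  [4] S(add(mul(SZ, SZ), add(SZ, SZ)))
  [5] S(add(add(SZ, mul(Z, SZ)), add(SZ, SZ)))
  [6] S(add(S(add(Z, mul(Z, SZ))), add(SZ, SZ)))
  [7] S(S(add(add(Z, mul(Z, SZ)), add(SZ, SZ))))
  [8] S(S(add(mul(Z, SZ), add(SZ, SZ))))
  [9] S(S(add(Z, add(SZ, SZ))))
  [10] S(S(add(SZ, SZ)))

Answer: NO — after 10 steps the term is S(S(add(SZ, SZ))), not yet normal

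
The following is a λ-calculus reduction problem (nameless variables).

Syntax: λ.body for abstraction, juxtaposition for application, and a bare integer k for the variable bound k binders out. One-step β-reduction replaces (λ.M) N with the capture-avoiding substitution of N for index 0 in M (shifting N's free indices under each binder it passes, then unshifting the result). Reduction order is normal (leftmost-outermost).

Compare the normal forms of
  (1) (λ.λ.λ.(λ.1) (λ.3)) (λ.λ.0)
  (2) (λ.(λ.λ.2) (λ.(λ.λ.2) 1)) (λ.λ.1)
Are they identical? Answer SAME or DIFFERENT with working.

Term A:
  start: (λ.λ.λ.(λ.1) (λ.3)) (λ.λ.0)
  →1  λ.λ.(λ.1) (λ.λ.λ.0)
  →2  λ.λ.0

Term B:
  start: (λ.(λ.λ.2) (λ.(λ.λ.2) 1)) (λ.λ.1)
  →1  (λ.λ.λ.λ.1) (λ.(λ.λ.2) (λ.λ.1))
  →2  λ.λ.λ.1

Answer: DIFFERENT — A ⇓ λ.λ.0, B ⇓ λ.λ.λ.1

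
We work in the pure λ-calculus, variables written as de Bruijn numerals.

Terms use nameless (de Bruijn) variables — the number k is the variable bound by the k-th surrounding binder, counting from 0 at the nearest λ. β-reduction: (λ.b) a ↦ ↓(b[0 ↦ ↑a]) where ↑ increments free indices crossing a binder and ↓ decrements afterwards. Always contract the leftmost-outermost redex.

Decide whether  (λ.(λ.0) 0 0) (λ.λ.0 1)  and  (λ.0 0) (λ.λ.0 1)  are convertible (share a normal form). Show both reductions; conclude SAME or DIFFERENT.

Term A:
  start: (λ.(λ.0) 0 0) (λ.λ.0 1)
  [1] (λ.0) (λ.λ.0 1) (λ.λ.0 1)
  [2] (λ.λ.0 1) (λ.λ.0 1)
  [3] λ.0 (λ.λ.0 1)

Term B:
  start: (λ.0 0) (λ.λ.0 1)
  [1] (λ.λ.0 1) (λ.λ.0 1)
  [2] λ.0 (λ.λ.0 1)

Answer: SAME — A ⇓ λ.0 (λ.λ.0 1), B ⇓ λ.0 (λ.λ.0 1)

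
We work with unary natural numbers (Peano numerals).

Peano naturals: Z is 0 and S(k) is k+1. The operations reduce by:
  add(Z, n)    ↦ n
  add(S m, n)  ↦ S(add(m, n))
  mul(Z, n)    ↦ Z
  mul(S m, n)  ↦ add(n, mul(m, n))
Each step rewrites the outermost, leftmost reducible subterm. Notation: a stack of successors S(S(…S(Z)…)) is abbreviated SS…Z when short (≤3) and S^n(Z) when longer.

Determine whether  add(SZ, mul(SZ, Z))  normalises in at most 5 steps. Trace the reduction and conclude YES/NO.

Answer: YES — reaches normal form SZ in 5 ≤ 5 steps

Derivation:
  start: add(SZ, mul(SZ, Z))
  step 1: S(add(Z, mul(SZ, Z)))
  step 2: S(mul(SZ, Z))
  step 3: S(add(Z, mul(Z, Z)))
  step 4: S(mul(Z, Z))
  step 5: SZ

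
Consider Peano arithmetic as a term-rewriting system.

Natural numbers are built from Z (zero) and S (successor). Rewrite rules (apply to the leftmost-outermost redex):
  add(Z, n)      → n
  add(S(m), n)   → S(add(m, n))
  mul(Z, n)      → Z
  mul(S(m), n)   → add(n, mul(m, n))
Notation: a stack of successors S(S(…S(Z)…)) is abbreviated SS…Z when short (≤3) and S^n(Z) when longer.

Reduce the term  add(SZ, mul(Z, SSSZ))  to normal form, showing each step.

  start: add(SZ, mul(Z, SSSZ))
  →1  S(add(Z, mul(Z, SSSZ)))
  →2  S(mul(Z, SSSZ))
  →3  SZ

Answer: normal form = SZ  (in 3 steps)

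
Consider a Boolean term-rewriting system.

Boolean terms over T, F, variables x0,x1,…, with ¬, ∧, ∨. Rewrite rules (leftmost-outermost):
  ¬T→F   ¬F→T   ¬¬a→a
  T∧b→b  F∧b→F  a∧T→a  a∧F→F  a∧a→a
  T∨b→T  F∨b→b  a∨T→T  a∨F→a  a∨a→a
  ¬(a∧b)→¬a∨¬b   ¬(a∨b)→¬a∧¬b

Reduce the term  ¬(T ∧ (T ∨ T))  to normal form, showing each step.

Answer: normal form = F  (in 6 steps)

Working:
  start: ¬(T ∧ (T ∨ T))
  [1] ¬T ∨ ¬(T ∨ T)
  [2] F ∨ ¬(T ∨ T)
  [3] ¬(T ∨ T)
  [4] ¬T ∧ ¬T
  [5] ¬T
  [6] F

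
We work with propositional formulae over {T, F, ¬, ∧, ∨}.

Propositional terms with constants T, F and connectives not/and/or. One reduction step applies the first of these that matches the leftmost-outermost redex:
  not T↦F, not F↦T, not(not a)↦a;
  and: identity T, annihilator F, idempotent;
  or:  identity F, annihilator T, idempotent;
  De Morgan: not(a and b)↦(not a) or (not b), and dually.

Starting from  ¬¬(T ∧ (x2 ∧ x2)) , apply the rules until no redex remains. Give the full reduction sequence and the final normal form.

Answer: normal form = x2  (in 3 steps)

Reduction:
  start: ¬¬(T ∧ (x2 ∧ x2))
  →1  T ∧ (x2 ∧ x2)
  →2  x2 ∧ x2
  →3  x2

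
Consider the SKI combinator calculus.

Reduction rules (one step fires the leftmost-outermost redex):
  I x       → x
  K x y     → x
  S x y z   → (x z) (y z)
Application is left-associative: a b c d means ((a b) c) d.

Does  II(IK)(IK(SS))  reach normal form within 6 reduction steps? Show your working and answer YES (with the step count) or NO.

Answer: YES — reaches normal form K(K(SS)) in 4 ≤ 6 steps

Working:
  start: II(IK)(IK(SS))
  →1  I(IK)(IK(SS))
  →2  IK(IK(SS))
  →3  K(IK(SS))
  →4  K(K(SS))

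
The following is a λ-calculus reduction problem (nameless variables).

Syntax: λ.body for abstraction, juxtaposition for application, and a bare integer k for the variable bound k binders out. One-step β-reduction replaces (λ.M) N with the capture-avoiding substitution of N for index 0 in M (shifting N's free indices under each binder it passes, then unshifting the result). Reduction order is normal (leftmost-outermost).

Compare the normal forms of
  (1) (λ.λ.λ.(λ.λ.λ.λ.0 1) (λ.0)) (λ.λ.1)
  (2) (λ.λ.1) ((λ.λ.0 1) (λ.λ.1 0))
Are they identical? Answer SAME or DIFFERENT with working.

Term A:
  start: (λ.λ.λ.(λ.λ.λ.λ.0 1) (λ.0)) (λ.λ.1)
  →1  λ.λ.(λ.λ.λ.λ.0 1) (λ.0)
  →2  λ.λ.λ.λ.λ.0 1

Term B:
  start: (λ.λ.1) ((λ.λ.0 1) (λ.λ.1 0))
  →1  λ.(λ.λ.0 1) (λ.λ.1 0)
  →2  λ.λ.0 (λ.λ.1 0)

Answer: DIFFERENT — A ⇓ λ.λ.λ.λ.λ.0 1, B ⇓ λ.λ.0 (λ.λ.1 0)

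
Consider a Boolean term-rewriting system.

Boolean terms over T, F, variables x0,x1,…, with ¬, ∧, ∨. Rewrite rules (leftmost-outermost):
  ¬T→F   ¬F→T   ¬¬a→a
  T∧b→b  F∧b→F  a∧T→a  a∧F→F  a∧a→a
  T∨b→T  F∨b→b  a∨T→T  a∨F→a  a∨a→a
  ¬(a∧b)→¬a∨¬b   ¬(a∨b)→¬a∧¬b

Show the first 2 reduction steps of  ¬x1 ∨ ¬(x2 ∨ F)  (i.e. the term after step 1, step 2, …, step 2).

  start: ¬x1 ∨ ¬(x2 ∨ F)
  [1] ¬x1 ∨ (¬x2 ∧ ¬F)
  [2] ¬x1 ∨ (¬x2 ∧ T)

Answer: after 2 steps: ¬x1 ∨ (¬x2 ∧ T)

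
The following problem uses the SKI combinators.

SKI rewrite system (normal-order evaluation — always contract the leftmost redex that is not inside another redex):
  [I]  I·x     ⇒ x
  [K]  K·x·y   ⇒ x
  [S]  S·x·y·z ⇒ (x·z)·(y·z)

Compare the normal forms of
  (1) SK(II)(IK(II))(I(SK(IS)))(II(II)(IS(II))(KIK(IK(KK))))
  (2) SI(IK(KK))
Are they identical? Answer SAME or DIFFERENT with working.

Term A:
  start: SK(II)(IK(II))(I(SK(IS)))(II(II)(IS(II))(KIK(IK(KK))))
  →1  K(IK(II))(II(IK(II)))(I(SK(IS)))(II(II)(IS(II))(KIK(IK(KK))))
  →2  IK(II)(I(SK(IS)))(II(II)(IS(II))(KIK(IK(KK))))
  →3  K(II)(I(SK(IS)))(II(II)(IS(II))(KIK(IK(KK))))
  →4  II(II(II)(IS(II))(KIK(IK(KK))))
  →5  I(II(II)(IS(II))(KIK(IK(KK))))
  →6  II(II)(IS(II))(KIK(IK(KK)))
  →7  I(II)(IS(II))(KIK(IK(KK)))
  →8  II(IS(II))(KIK(IK(KK)))
  →9  I(IS(II))(KIK(IK(KK)))
  →10  IS(II)(KIK(IK(KK)))
  →11  S(II)(KIK(IK(KK)))
  →12  SI(KIK(IK(KK)))
  →13  SI(I(IK(KK)))
  →14  SI(IK(KK))
  →15  SI(K(KK))

Term B:
  start: SI(IK(KK))
  →1  SI(K(KK))

Answer: SAME — A ⇓ SI(K(KK)), B ⇓ SI(K(KK))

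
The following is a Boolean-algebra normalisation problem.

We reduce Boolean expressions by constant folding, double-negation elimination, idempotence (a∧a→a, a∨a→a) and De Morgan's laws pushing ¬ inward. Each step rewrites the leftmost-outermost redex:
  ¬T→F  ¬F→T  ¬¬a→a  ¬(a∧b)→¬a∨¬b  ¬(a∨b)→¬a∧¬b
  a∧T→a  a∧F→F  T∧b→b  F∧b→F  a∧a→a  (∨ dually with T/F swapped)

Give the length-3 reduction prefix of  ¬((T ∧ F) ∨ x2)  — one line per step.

  start: ¬((T ∧ F) ∨ x2)
  →1  ¬(T ∧ F) ∧ ¬x2
  →2  (¬T ∨ ¬F) ∧ ¬x2
  →3  (F ∨ ¬F) ∧ ¬x2

Answer: after 3 steps: (F ∨ ¬F) ∧ ¬x2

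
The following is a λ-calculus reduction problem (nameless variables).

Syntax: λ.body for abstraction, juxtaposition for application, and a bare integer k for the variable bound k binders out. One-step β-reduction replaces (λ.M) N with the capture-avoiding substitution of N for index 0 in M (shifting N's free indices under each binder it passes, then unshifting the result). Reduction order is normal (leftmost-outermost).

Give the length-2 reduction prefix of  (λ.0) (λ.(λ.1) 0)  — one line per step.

Answer: after 2 steps: λ.0

Reduction:
  start: (λ.0) (λ.(λ.1) 0)
  [1] λ.(λ.1) 0
  [2] λ.0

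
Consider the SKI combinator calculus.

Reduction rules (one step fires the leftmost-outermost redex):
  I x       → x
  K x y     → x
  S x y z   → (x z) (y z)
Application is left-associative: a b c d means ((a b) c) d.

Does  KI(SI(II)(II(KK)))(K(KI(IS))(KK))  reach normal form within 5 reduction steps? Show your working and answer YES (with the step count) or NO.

  start: KI(SI(II)(II(KK)))(K(KI(IS))(KK))
  [1] I(K(KI(IS))(KK))
  [2] K(KI(IS))(KK)
  [3] KI(IS)
  [4] I

Answer: YES — reaches normal form I in 4 ≤ 5 steps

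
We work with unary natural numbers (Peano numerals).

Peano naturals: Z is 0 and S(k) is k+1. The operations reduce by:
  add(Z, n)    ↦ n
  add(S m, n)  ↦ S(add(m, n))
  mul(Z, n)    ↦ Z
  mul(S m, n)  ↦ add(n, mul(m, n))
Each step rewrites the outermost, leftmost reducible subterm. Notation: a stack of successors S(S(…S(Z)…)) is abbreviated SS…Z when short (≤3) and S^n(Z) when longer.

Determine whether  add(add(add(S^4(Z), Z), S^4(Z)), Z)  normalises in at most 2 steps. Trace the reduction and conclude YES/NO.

  start: add(add(add(S^4(Z), Z), S^4(Z)), Z)
  →1  add(add(S(add(SSSZ, Z)), S^4(Z)), Z)
  →2  add(S(add(add(SSSZ, Z), S^4(Z))), Z)

Answer: NO — after 2 steps the term is add(S(add(add(SSSZ, Z), S^4(Z))), Z), not yet normal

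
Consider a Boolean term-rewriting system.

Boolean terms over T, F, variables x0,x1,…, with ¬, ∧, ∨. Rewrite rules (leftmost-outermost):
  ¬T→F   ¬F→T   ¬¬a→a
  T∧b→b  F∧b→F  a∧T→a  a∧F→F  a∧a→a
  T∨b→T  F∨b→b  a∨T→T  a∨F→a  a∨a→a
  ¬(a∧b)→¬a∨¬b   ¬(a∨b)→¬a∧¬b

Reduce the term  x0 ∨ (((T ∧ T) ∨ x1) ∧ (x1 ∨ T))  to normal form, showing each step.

Answer: normal form = T  (in 5 steps)

Working:
  start: x0 ∨ (((T ∧ T) ∨ x1) ∧ (x1 ∨ T))
  step 1: x0 ∨ ((T ∨ x1) ∧ (x1 ∨ T))
  step 2: x0 ∨ (T ∧ (x1 ∨ T))
  step 3: x0 ∨ (x1 ∨ T)
  step 4: x0 ∨ T
  step 5: T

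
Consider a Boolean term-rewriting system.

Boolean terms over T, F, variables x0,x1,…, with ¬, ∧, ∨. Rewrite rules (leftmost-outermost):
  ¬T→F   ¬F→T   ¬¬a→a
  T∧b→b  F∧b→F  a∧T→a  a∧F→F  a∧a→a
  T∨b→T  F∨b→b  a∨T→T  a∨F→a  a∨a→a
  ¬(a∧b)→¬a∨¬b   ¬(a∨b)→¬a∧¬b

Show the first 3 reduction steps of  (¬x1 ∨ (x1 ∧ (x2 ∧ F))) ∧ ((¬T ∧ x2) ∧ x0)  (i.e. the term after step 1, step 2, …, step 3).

Answer: after 3 steps: ¬x1 ∧ ((¬T ∧ x2) ∧ x0)

Derivation:
  start: (¬x1 ∨ (x1 ∧ (x2 ∧ F))) ∧ ((¬T ∧ x2) ∧ x0)
  [1] (¬x1 ∨ (x1 ∧ F)) ∧ ((¬T ∧ x2) ∧ x0)
  [2] (¬x1 ∨ F) ∧ ((¬T ∧ x2) ∧ x0)
  [3] ¬x1 ∧ ((¬T ∧ x2) ∧ x0)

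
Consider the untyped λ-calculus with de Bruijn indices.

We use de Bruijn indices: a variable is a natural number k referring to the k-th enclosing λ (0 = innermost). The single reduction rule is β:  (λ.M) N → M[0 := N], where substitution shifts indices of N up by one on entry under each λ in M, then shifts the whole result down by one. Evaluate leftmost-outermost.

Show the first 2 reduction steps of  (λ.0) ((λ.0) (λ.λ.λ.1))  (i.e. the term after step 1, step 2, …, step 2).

Answer: after 2 steps: λ.λ.λ.1

Derivation:
  start: (λ.0) ((λ.0) (λ.λ.λ.1))
  step 1: (λ.0) (λ.λ.λ.1)
  step 2: λ.λ.λ.1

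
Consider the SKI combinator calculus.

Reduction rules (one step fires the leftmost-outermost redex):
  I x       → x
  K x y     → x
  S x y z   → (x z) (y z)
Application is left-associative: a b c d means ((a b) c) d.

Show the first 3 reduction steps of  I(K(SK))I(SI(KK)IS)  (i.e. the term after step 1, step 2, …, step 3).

  start: I(K(SK))I(SI(KK)IS)
  [1] K(SK)I(SI(KK)IS)
  [2] SK(SI(KK)IS)
  [3] SK(II(KKI)S)

Answer: after 3 steps: SK(II(KKI)S)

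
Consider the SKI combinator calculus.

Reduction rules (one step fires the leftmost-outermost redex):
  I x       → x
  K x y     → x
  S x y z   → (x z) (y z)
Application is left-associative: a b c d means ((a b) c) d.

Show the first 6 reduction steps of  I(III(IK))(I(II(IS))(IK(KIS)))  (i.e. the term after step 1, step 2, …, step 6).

  start: I(III(IK))(I(II(IS))(IK(KIS)))
  step 1: III(IK)(I(II(IS))(IK(KIS)))
  step 2: II(IK)(I(II(IS))(IK(KIS)))
  step 3: I(IK)(I(II(IS))(IK(KIS)))
  step 4: IK(I(II(IS))(IK(KIS)))
  step 5: K(I(II(IS))(IK(KIS)))
  step 6: K(II(IS)(IK(KIS)))

Answer: after 6 steps: K(II(IS)(IK(KIS)))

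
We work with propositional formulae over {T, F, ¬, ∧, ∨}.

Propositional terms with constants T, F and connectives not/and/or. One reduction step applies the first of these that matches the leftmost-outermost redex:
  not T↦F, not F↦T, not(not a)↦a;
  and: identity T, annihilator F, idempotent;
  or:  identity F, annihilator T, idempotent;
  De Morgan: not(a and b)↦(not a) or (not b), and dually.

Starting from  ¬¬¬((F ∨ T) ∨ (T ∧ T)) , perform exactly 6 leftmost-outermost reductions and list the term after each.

  start: ¬¬¬((F ∨ T) ∨ (T ∧ T))
  [1] ¬((F ∨ T) ∨ (T ∧ T))
  [2] ¬(F ∨ T) ∧ ¬(T ∧ T)
  [3] (¬F ∧ ¬T) ∧ ¬(T ∧ T)
  [4] (T ∧ ¬T) ∧ ¬(T ∧ T)
  [5] ¬T ∧ ¬(T ∧ T)
  [6] F ∧ ¬(T ∧ T)

Answer: after 6 steps: F ∧ ¬(T ∧ T)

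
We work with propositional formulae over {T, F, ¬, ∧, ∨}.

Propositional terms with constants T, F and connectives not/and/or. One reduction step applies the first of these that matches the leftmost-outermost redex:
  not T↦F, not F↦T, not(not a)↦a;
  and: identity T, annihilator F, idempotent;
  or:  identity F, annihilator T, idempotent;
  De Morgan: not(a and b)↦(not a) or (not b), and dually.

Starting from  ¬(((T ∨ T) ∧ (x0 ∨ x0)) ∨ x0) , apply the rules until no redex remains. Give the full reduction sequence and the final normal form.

Answer: normal form = ¬x0  (in 9 steps)

Derivation:
  start: ¬(((T ∨ T) ∧ (x0 ∨ x0)) ∨ x0)
  →1  ¬((T ∨ T) ∧ (x0 ∨ x0)) ∧ ¬x0
  →2  (¬(T ∨ T) ∨ ¬(x0 ∨ x0)) ∧ ¬x0
  →3  ((¬T ∧ ¬T) ∨ ¬(x0 ∨ x0)) ∧ ¬x0
  →4  (¬T ∨ ¬(x0 ∨ x0)) ∧ ¬x0
  →5  (F ∨ ¬(x0 ∨ x0)) ∧ ¬x0
  →6  ¬(x0 ∨ x0) ∧ ¬x0
  →7  (¬x0 ∧ ¬x0) ∧ ¬x0
  →8  ¬x0 ∧ ¬x0
  →9  ¬x0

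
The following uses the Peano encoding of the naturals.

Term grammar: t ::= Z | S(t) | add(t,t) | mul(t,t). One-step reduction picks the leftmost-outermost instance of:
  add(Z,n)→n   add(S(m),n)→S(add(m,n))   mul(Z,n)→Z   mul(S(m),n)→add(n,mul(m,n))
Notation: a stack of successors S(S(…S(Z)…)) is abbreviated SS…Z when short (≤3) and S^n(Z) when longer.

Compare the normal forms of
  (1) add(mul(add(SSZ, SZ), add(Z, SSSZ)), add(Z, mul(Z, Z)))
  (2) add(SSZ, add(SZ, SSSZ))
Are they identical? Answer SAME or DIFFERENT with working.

Term A:
  start: add(mul(add(SSZ, SZ), add(Z, SSSZ)), add(Z, mul(Z, Z)))
  [1] add(mul(S(add(SZ, SZ)), add(Z, SSSZ)), add(Z, mul(Z, Z)))
  [2] add(add(add(Z, SSSZ), mul(add(SZ, SZ), add(Z, SSSZ))), add(Z, mul(Z, Z)))
  [3] add(add(SSSZ, mul(add(SZ, SZ), add(Z, SSSZ))), add(Z, mul(Z, Z)))
  [4] add(S(add(SSZ, mul(add(SZ, SZ), add(Z, SSSZ)))), add(Z, mul(Z, Z)))
  [5] S(add(add(SSZ, mul(add(SZ, SZ), add(Z, SSSZ))), add(Z, mul(Z, Z))))
  [6] S(add(S(add(SZ, mul(add(SZ, SZ), add(Z, SSSZ)))), add(Z, mul(Z, Z))))
  [7] S(S(add(add(SZ, mul(add(SZ, SZ), add(Z, SSSZ))), add(Z, mul(Z, Z)))))
  [8] S(S(add(S(add(Z, mul(add(SZ, SZ), add(Z, SSSZ)))), add(Z, mul(Z, Z)))))
  [9] S(S(S(add(add(Z, mul(add(SZ, SZ), add(Z, SSSZ))), add(Z, mul(Z, Z))))))
  [10] S(S(S(add(mul(add(SZ, SZ), add(Z, SSSZ)), add(Z, mul(Z, Z))))))
  [11] S(S(S(add(mul(S(add(Z, SZ)), add(Z, SSSZ)), add(Z, mul(Z, Z))))))
  [12] S(S(S(add(add(add(Z, SSSZ), mul(add(Z, SZ), add(Z, SSSZ))), add(Z, mul(Z, Z))))))
  [13] S(S(S(add(add(SSSZ, mul(add(Z, SZ), add(Z, SSSZ))), add(Z, mul(Z, Z))))))
  [14] S(S(S(add(S(add(SSZ, mul(add(Z, SZ), add(Z, SSSZ)))), add(Z, mul(Z, Z))))))
  [15] S(S(S(S(add(add(SSZ, mul(add(Z, SZ), add(Z, SSSZ))), add(Z, mul(Z, Z)))))))
  [16] S(S(S(S(add(S(add(SZ, mul(add(Z, SZ), add(Z, SSSZ)))), add(Z, mul(Z, Z)))))))
  [17] S(S(S(S(S(add(add(SZ, mul(add(Z, SZ), add(Z, SSSZ))), add(Z, mul(Z, Z))))))))
  [18] S(S(S(S(S(add(S(add(Z, mul(add(Z, SZ), add(Z, SSSZ)))), add(Z, mul(Z, Z))))))))
  [19] S(S(S(S(S(S(add(add(Z, mul(add(Z, SZ), add(Z, SSSZ))), add(Z, mul(Z, Z)))))))))
  [20] S(S(S(S(S(S(add(mul(add(Z, SZ), add(Z, SSSZ)), add(Z, mul(Z, Z)))))))))
  [21] S(S(S(S(S(S(add(mul(SZ, add(Z, SSSZ)), add(Z, mul(Z, Z)))))))))
  [22] S(S(S(S(S(S(add(add(add(Z, SSSZ), mul(Z, add(Z, SSSZ))), add(Z, mul(Z, Z)))))))))
  [23] S(S(S(S(S(S(add(add(SSSZ, mul(Z, add(Z, SSSZ))), add(Z, mul(Z, Z)))))))))
  [24] S(S(S(S(S(S(add(S(add(SSZ, mul(Z, add(Z, SSSZ)))), add(Z, mul(Z, Z)))))))))
  [25] S(S(S(S(S(S(S(add(add(SSZ, mul(Z, add(Z, SSSZ))), add(Z, mul(Z, Z))))))))))
  [26] S(S(S(S(S(S(S(add(S(add(SZ, mul(Z, add(Z, SSSZ)))), add(Z, mul(Z, Z))))))))))
  [27] S(S(S(S(S(S(S(S(add(add(SZ, mul(Z, add(Z, SSSZ))), add(Z, mul(Z, Z)))))))))))
  [28] S(S(S(S(S(S(S(S(add(S(add(Z, mul(Z, add(Z, SSSZ)))), add(Z, mul(Z, Z)))))))))))
  [29] S(S(S(S(S(S(S(S(S(add(add(Z, mul(Z, add(Z, SSSZ))), add(Z, mul(Z, Z))))))))))))
  [30] S(S(S(S(S(S(S(S(S(add(mul(Z, add(Z, SSSZ)), add(Z, mul(Z, Z))))))))))))
  [31] S(S(S(S(S(S(S(S(S(add(Z, add(Z, mul(Z, Z))))))))))))
  [32] S(S(S(S(S(S(S(S(S(add(Z, mul(Z, Z)))))))))))
  [33] S(S(S(S(S(S(S(S(S(mul(Z, Z))))))))))
  [34] S^9(Z)

Term B:
  start: add(SSZ, add(SZ, SSSZ))
  [1] S(add(SZ, add(SZ, SSSZ)))
  [2] S(S(add(Z, add(SZ, SSSZ))))
  [3] S(S(add(SZ, SSSZ)))
  [4] S(S(S(add(Z, SSSZ))))
  [5] S^6(Z)

Answer: DIFFERENT — A ⇓ S^9(Z), B ⇓ S^6(Z)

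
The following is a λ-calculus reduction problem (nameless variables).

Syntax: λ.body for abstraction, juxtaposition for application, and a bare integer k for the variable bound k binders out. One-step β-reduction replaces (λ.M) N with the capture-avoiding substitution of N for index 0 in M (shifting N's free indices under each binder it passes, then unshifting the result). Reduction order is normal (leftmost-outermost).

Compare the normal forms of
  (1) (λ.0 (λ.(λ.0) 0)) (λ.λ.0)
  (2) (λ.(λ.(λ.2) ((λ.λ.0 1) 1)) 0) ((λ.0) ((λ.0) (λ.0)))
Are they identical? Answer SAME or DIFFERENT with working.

Term A:
  start: (λ.0 (λ.(λ.0) 0)) (λ.λ.0)
  step 1: (λ.λ.0) (λ.(λ.0) 0)
  step 2: λ.0

Term B:
  start: (λ.(λ.(λ.2) ((λ.λ.0 1) 1)) 0) ((λ.0) ((λ.0) (λ.0)))
  step 1: (λ.(λ.(λ.0) ((λ.0) (λ.0))) ((λ.λ.0 1) ((λ.0) ((λ.0) (λ.0))))) ((λ.0) ((λ.0) (λ.0)))
  step 2: (λ.(λ.0) ((λ.0) (λ.0))) ((λ.λ.0 1) ((λ.0) ((λ.0) (λ.0))))
  step 3: (λ.0) ((λ.0) (λ.0))
  step 4: (λ.0) (λ.0)
  step 5: λ.0

Answer: SAME — A ⇓ λ.0, B ⇓ λ.0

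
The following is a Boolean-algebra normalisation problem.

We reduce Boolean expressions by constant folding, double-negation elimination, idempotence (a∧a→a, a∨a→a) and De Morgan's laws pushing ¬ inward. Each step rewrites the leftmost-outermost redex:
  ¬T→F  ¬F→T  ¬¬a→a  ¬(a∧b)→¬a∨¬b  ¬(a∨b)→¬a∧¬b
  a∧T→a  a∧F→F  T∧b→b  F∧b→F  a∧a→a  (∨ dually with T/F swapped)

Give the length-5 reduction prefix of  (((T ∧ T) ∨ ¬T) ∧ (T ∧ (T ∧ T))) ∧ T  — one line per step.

  start: (((T ∧ T) ∨ ¬T) ∧ (T ∧ (T ∧ T))) ∧ T
  [1] ((T ∧ T) ∨ ¬T) ∧ (T ∧ (T ∧ T))
  [2] (T ∨ ¬T) ∧ (T ∧ (T ∧ T))
  [3] T ∧ (T ∧ (T ∧ T))
  [4] T ∧ (T ∧ T)
  [5] T ∧ T

Answer: after 5 steps: T ∧ T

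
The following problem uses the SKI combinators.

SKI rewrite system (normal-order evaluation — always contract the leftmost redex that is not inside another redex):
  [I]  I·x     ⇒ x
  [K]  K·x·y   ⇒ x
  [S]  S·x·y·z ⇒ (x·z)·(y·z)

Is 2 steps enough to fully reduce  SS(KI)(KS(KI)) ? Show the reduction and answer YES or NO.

Answer: NO — after 2 steps the term is SS(KI(KS(KI))), not yet normal

Derivation:
  start: SS(KI)(KS(KI))
  step 1: S(KS(KI))(KI(KS(KI)))
  step 2: SS(KI(KS(KI)))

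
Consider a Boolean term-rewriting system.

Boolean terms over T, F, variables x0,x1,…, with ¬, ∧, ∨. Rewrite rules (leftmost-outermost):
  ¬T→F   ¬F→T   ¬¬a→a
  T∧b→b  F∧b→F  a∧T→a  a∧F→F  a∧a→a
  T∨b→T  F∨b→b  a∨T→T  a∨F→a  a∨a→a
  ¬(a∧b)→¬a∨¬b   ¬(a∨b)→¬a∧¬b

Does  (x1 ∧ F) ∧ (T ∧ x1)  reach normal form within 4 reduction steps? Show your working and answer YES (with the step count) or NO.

Answer: YES — reaches normal form F in 2 ≤ 4 steps

Reduction:
  start: (x1 ∧ F) ∧ (T ∧ x1)
  step 1: F ∧ (T ∧ x1)
  step 2: F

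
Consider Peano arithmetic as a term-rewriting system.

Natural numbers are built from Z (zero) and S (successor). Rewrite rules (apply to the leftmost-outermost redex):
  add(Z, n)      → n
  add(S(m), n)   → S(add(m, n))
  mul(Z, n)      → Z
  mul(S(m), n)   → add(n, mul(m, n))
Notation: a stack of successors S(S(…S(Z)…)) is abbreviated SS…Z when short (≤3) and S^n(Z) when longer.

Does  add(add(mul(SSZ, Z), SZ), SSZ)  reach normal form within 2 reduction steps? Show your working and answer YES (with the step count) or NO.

Answer: NO — after 2 steps the term is add(add(mul(SZ, Z), SZ), SSZ), not yet normal

Derivation:
  start: add(add(mul(SSZ, Z), SZ), SSZ)
  →1  add(add(add(Z, mul(SZ, Z)), SZ), SSZ)
  →2  add(add(mul(SZ, Z), SZ), SSZ)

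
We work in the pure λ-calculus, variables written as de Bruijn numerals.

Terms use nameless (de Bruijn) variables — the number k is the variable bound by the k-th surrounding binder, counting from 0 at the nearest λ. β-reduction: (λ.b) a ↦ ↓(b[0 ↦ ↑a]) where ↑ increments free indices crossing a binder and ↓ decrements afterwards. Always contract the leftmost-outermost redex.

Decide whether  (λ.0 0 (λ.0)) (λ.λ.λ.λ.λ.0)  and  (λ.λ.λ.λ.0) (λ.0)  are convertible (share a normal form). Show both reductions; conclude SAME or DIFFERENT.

Term A:
  start: (λ.0 0 (λ.0)) (λ.λ.λ.λ.λ.0)
  →1  (λ.λ.λ.λ.λ.0) (λ.λ.λ.λ.λ.0) (λ.0)
  →2  (λ.λ.λ.λ.0) (λ.0)
  →3  λ.λ.λ.0

Term B:
  start: (λ.λ.λ.λ.0) (λ.0)
  →1  λ.λ.λ.0

Answer: SAME — A ⇓ λ.λ.λ.0, B ⇓ λ.λ.λ.0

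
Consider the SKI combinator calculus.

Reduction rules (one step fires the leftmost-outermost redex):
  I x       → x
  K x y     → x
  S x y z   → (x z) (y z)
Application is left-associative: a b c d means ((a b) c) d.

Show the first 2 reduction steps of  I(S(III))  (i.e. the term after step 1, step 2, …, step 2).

Answer: after 2 steps: S(II)

Derivation:
  start: I(S(III))
  →1  S(III)
  →2  S(II)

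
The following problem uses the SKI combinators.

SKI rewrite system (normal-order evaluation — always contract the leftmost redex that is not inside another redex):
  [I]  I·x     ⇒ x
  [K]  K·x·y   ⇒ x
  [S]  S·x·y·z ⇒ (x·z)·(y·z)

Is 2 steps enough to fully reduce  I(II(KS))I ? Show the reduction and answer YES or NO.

  start: I(II(KS))I
  →1  II(KS)I
  →2  I(KS)I

Answer: NO — after 2 steps the term is I(KS)I, not yet normal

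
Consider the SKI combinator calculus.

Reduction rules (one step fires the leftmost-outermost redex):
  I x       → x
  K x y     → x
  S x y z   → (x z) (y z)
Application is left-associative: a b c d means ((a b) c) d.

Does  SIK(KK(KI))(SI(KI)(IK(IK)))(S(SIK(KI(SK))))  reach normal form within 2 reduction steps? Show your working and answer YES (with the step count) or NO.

  start: SIK(KK(KI))(SI(KI)(IK(IK)))(S(SIK(KI(SK))))
  →1  I(KK(KI))(K(KK(KI)))(SI(KI)(IK(IK)))(S(SIK(KI(SK))))
  →2  KK(KI)(K(KK(KI)))(SI(KI)(IK(IK)))(S(SIK(KI(SK))))

Answer: NO — after 2 steps the term is KK(KI)(K(KK(KI)))(SI(KI)(IK(IK)))(S(SIK(KI(SK)))), not yet normal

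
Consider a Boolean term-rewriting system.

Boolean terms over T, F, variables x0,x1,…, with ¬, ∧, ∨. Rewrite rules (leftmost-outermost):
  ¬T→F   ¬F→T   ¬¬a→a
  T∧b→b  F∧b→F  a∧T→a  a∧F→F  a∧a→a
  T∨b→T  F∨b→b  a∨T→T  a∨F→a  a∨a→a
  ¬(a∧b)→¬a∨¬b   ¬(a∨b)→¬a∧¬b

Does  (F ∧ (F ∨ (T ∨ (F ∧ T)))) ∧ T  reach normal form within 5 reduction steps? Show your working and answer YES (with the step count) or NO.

  start: (F ∧ (F ∨ (T ∨ (F ∧ T)))) ∧ T
  step 1: F ∧ (F ∨ (T ∨ (F ∧ T)))
  step 2: F

Answer: YES — reaches normal form F in 2 ≤ 5 steps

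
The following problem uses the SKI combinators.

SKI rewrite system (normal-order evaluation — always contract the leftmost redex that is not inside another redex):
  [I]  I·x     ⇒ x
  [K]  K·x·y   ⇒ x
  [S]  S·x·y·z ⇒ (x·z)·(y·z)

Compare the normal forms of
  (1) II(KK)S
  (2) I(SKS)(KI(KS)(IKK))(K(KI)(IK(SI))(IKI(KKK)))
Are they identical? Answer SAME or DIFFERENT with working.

Answer: SAME — A ⇓ K, B ⇓ K

Working:
Term A:
  start: II(KK)S
  step 1: I(KK)S
  step 2: KKS
  step 3: K

Term B:
  start: I(SKS)(KI(KS)(IKK))(K(KI)(IK(SI))(IKI(KKK)))
  step 1: SKS(KI(KS)(IKK))(K(KI)(IK(SI))(IKI(KKK)))
  step 2: K(KI(KS)(IKK))(S(KI(KS)(IKK)))(K(KI)(IK(SI))(IKI(KKK)))
  step 3: KI(KS)(IKK)(K(KI)(IK(SI))(IKI(KKK)))
  step 4: I(IKK)(K(KI)(IK(SI))(IKI(KKK)))
  step 5: IKK(K(KI)(IK(SI))(IKI(KKK)))
  step 6: KK(K(KI)(IK(SI))(IKI(KKK)))
  step 7: K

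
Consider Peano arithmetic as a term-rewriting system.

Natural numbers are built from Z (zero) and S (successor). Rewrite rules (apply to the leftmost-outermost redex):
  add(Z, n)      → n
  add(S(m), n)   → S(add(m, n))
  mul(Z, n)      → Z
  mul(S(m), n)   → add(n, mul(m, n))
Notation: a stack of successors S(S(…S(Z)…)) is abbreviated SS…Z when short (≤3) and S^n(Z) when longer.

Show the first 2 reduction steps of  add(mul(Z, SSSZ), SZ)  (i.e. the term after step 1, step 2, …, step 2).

  start: add(mul(Z, SSSZ), SZ)
  step 1: add(Z, SZ)
  step 2: SZ

Answer: after 2 steps: SZ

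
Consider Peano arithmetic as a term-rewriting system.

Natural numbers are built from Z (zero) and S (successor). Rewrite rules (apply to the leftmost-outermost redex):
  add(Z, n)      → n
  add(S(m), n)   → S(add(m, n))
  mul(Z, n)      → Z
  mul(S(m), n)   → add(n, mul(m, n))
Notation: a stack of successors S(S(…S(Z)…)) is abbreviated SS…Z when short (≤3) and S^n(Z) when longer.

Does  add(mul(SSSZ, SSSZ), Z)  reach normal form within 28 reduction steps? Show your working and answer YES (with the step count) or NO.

Answer: YES — reaches normal form S^9(Z) in 26 ≤ 28 steps

Derivation:
  start: add(mul(SSSZ, SSSZ), Z)
  →1  add(add(SSSZ, mul(SSZ, SSSZ)), Z)
  →2  add(S(add(SSZ, mul(SSZ, SSSZ))), Z)
  →3  S(add(add(SSZ, mul(SSZ, SSSZ)), Z))
  →4  S(add(S(add(SZ, mul(SSZ, SSSZ))), Z))
  →5  S(S(add(add(SZ, mul(SSZ, SSSZ)), Z)))
  →6  S(S(add(S(add(Z, mul(SSZ, SSSZ))), Z)))
  →7  S(S(S(add(add(Z, mul(SSZ, SSSZ)), Z))))
  →8  S(S(S(add(mul(SSZ, SSSZ), Z))))
  →9  S(S(S(add(add(SSSZ, mul(SZ, SSSZ)), Z))))
  →10  S(S(S(add(S(add(SSZ, mul(SZ, SSSZ))), Z))))
  →11  S(S(S(S(add(add(SSZ, mul(SZ, SSSZ)), Z)))))
  →12  S(S(S(S(add(S(add(SZ, mul(SZ, SSSZ))), Z)))))
  →13  S(S(S(S(S(add(add(SZ, mul(SZ, SSSZ)), Z))))))
  →14  S(S(S(S(S(add(S(add(Z, mul(SZ, SSSZ))), Z))))))
  →15  S(S(S(S(S(S(add(add(Z, mul(SZ, SSSZ)), Z)))))))
  →16  S(S(S(S(S(S(add(mul(SZ, SSSZ), Z)))))))
  →17  S(S(S(S(S(S(add(add(SSSZ, mul(Z, SSSZ)), Z)))))))
  →18  S(S(S(S(S(S(add(S(add(SSZ, mul(Z, SSSZ))), Z)))))))
  →19  S(S(S(S(S(S(S(add(add(SSZ, mul(Z, SSSZ)), Z))))))))
  →20  S(S(S(S(S(S(S(add(S(add(SZ, mul(Z, SSSZ))), Z))))))))
  →21  S(S(S(S(S(S(S(S(add(add(SZ, mul(Z, SSSZ)), Z)))))))))
  →22  S(S(S(S(S(S(S(S(add(S(add(Z, mul(Z, SSSZ))), Z)))))))))
  →23  S(S(S(S(S(S(S(S(S(add(add(Z, mul(Z, SSSZ)), Z))))))))))
  →24  S(S(S(S(S(S(S(S(S(add(mul(Z, SSSZ), Z))))))))))
  →25  S(S(S(S(S(S(S(S(S(add(Z, Z))))))))))
  →26  S^9(Z)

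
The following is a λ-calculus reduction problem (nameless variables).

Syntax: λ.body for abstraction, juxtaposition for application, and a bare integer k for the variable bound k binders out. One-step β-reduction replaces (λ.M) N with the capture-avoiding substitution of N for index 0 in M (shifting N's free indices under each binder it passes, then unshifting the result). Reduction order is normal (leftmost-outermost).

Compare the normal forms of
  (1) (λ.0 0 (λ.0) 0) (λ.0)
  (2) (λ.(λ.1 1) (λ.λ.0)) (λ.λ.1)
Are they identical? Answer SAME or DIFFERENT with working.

Answer: DIFFERENT — A ⇓ λ.0, B ⇓ λ.λ.λ.1

Derivation:
Term A:
  start: (λ.0 0 (λ.0) 0) (λ.0)
  →1  (λ.0) (λ.0) (λ.0) (λ.0)
  →2  (λ.0) (λ.0) (λ.0)
  →3  (λ.0) (λ.0)
  →4  λ.0

Term B:
  start: (λ.(λ.1 1) (λ.λ.0)) (λ.λ.1)
  →1  (λ.(λ.λ.1) (λ.λ.1)) (λ.λ.0)
  →2  (λ.λ.1) (λ.λ.1)
  →3  λ.λ.λ.1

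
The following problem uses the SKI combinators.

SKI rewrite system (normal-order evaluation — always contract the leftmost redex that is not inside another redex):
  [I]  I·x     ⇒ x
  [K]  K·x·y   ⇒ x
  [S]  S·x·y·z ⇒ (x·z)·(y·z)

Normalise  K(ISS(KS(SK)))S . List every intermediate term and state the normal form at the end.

  start: K(ISS(KS(SK)))S
  →1  ISS(KS(SK))
  →2  SS(KS(SK))
  →3  SSS

Answer: normal form = SSS  (in 3 steps)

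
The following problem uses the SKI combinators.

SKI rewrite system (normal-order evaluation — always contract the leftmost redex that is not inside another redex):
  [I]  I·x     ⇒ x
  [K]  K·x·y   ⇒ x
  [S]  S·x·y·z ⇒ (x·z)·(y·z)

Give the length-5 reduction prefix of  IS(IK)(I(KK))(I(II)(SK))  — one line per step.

  start: IS(IK)(I(KK))(I(II)(SK))
  [1] S(IK)(I(KK))(I(II)(SK))
  [2] IK(I(II)(SK))(I(KK)(I(II)(SK)))
  [3] K(I(II)(SK))(I(KK)(I(II)(SK)))
  [4] I(II)(SK)
  [5] II(SK)

Answer: after 5 steps: II(SK)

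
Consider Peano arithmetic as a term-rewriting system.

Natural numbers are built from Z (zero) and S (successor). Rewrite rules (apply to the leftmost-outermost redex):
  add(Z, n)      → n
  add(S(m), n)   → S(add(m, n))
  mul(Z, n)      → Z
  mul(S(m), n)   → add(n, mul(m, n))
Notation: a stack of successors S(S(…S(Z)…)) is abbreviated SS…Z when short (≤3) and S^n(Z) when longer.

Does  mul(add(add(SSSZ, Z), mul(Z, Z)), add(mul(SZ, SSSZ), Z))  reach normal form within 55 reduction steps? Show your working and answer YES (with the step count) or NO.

Answer: YES — reaches normal form S^9(Z) in 55 ≤ 55 steps

Reduction:
  start: mul(add(add(SSSZ, Z), mul(Z, Z)), add(mul(SZ, SSSZ), Z))
  [1] mul(add(S(add(SSZ, Z)), mul(Z, Z)), add(mul(SZ, SSSZ), Z))
  [2] mul(S(add(add(SSZ, Z), mul(Z, Z))), add(mul(SZ, SSSZ), Z))
  [3] add(add(mul(SZ, SSSZ), Z), mul(add(add(SSZ, Z), mul(Z, Z)), add(mul(SZ, SSSZ), Z)))
  [4] add(add(add(SSSZ, mul(Z, SSSZ)), Z), mul(add(add(SSZ, Z), mul(Z, Z)), add(mul(SZ, SSSZ), Z)))
  [5] add(add(S(add(SSZ, mul(Z, SSSZ))), Z), mul(add(add(SSZ, Z), mul(Z, Z)), add(mul(SZ, SSSZ), Z)))
  [6] add(S(add(add(SSZ, mul(Z, SSSZ)), Z)), mul(add(add(SSZ, Z), mul(Z, Z)), add(mul(SZ, SSSZ), Z)))
  [7] S(add(add(add(SSZ, mul(Z, SSSZ)), Z), mul(add(add(SSZ, Z), mul(Z, Z)), add(mul(SZ, SSSZ), Z))))
  [8] S(add(add(S(add(SZ, mul(Z, SSSZ))), Z), mul(add(add(SSZ, Z), mul(Z, Z)), add(mul(SZ, SSSZ), Z))))
  [9] S(add(S(add(add(SZ, mul(Z, SSSZ)), Z)), mul(add(add(SSZ, Z), mul(Z, Z)), add(mul(SZ, SSSZ), Z))))
  [10] S(S(add(add(add(SZ, mul(Z, SSSZ)), Z), mul(add(add(SSZ, Z), mul(Z, Z)), add(mul(SZ, SSSZ), Z)))))
  [11] S(S(add(add(S(add(Z, mul(Z, SSSZ))), Z), mul(add(add(SSZ, Z), mul(Z, Z)), add(mul(SZ, SSSZ), Z)))))
  [12] S(S(add(S(add(add(Z, mul(Z, SSSZ)), Z)), mul(add(add(SSZ, Z), mul(Z, Z)), add(mul(SZ, SSSZ), Z)))))
  [13] S(S(S(add(add(add(Z, mul(Z, SSSZ)), Z), mul(add(add(SSZ, Z), mul(Z, Z)), add(mul(SZ, SSSZ), Z))))))
  [14] S(S(S(add(add(mul(Z, SSSZ), Z), mul(add(add(SSZ, Z), mul(Z, Z)), add(mul(SZ, SSSZ), Z))))))
  [15] S(S(S(add(add(Z, Z), mul(add(add(SSZ, Z), mul(Z, Z)), add(mul(SZ, SSSZ), Z))))))
  [16] S(S(S(add(Z, mul(add(add(SSZ, Z), mul(Z, Z)), add(mul(SZ, SSSZ), Z))))))
  [17] S(S(S(mul(add(add(SSZ, Z), mul(Z, Z)), add(mul(SZ, SSSZ), Z)))))
  [18] S(S(S(mul(add(S(add(SZ, Z)), mul(Z, Z)), add(mul(SZ, SSSZ), Z)))))
  [19] S(S(S(mul(S(add(add(SZ, Z), mul(Z, Z))), add(mul(SZ, SSSZ), Z)))))
  [20] S(S(S(add(add(mul(SZ, SSSZ), Z), mul(add(add(SZ, Z), mul(Z, Z)), add(mul(SZ, SSSZ), Z))))))
  [21] S(S(S(add(add(add(SSSZ, mul(Z, SSSZ)), Z), mul(add(add(SZ, Z), mul(Z, Z)), add(mul(SZ, SSSZ), Z))))))
  [22] S(S(S(add(add(S(add(SSZ, mul(Z, SSSZ))), Z), mul(add(add(SZ, Z), mul(Z, Z)), add(mul(SZ, SSSZ), Z))))))
  [23] S(S(S(add(S(add(add(SSZ, mul(Z, SSSZ)), Z)), mul(add(add(SZ, Z), mul(Z, Z)), add(mul(SZ, SSSZ), Z))))))
  [24] S(S(S(S(add(add(add(SSZ, mul(Z, SSSZ)), Z), mul(add(add(SZ, Z), mul(Z, Z)), add(mul(SZ, SSSZ), Z)))))))
  [25] S(S(S(S(add(add(S(add(SZ, mul(Z, SSSZ))), Z), mul(add(add(SZ, Z), mul(Z, Z)), add(mul(SZ, SSSZ), Z)))))))
  [26] S(S(S(S(add(S(add(add(SZ, mul(Z, SSSZ)), Z)), mul(add(add(SZ, Z), mul(Z, Z)), add(mul(SZ, SSSZ), Z)))))))
  [27] S(S(S(S(S(add(add(add(SZ, mul(Z, SSSZ)), Z), mul(add(add(SZ, Z), mul(Z, Z)), add(mul(SZ, SSSZ), Z))))))))
  [28] S(S(S(S(S(add(add(S(add(Z, mul(Z, SSSZ))), Z), mul(add(add(SZ, Z), mul(Z, Z)), add(mul(SZ, SSSZ), Z))))))))
  [29] S(S(S(S(S(add(S(add(add(Z, mul(Z, SSSZ)), Z)), mul(add(add(SZ, Z), mul(Z, Z)), add(mul(SZ, SSSZ), Z))))))))
  [30] S(S(S(S(S(S(add(add(add(Z, mul(Z, SSSZ)), Z), mul(add(add(SZ, Z), mul(Z, Z)), add(mul(SZ, SSSZ), Z)))))))))
  [31] S(S(S(S(S(S(add(add(mul(Z, SSSZ), Z), mul(add(add(SZ, Z), mul(Z, Z)), add(mul(SZ, SSSZ), Z)))))))))
  [32] S(S(S(S(S(S(add(add(Z, Z), mul(add(add(SZ, Z), mul(Z, Z)), add(mul(SZ, SSSZ), Z)))))))))
  [33] S(S(S(S(S(S(add(Z, mul(add(add(SZ, Z), mul(Z, Z)), add(mul(SZ, SSSZ), Z)))))))))
  [34] S(S(S(S(S(S(mul(add(add(SZ, Z), mul(Z, Z)), add(mul(SZ, SSSZ), Z))))))))
  [35] S(S(S(S(S(S(mul(add(S(add(Z, Z)), mul(Z, Z)), add(mul(SZ, SSSZ), Z))))))))
  [36] S(S(S(S(S(S(mul(S(add(add(Z, Z), mul(Z, Z))), add(mul(SZ, SSSZ), Z))))))))
  [37] S(S(S(S(S(S(add(add(mul(SZ, SSSZ), Z), mul(add(add(Z, Z), mul(Z, Z)), add(mul(SZ, SSSZ), Z)))))))))
  [38] S(S(S(S(S(S(add(add(add(SSSZ, mul(Z, SSSZ)), Z), mul(add(add(Z, Z), mul(Z, Z)), add(mul(SZ, SSSZ), Z)))))))))
  [39] S(S(S(S(S(S(add(add(S(add(SSZ, mul(Z, SSSZ))), Z), mul(add(add(Z, Z), mul(Z, Z)), add(mul(SZ, SSSZ), Z)))))))))
  [40] S(S(S(S(S(S(add(S(add(add(SSZ, mul(Z, SSSZ)), Z)), mul(add(add(Z, Z), mul(Z, Z)), add(mul(SZ, SSSZ), Z)))))))))
  [41] S(S(S(S(S(S(S(add(add(add(SSZ, mul(Z, SSSZ)), Z), mul(add(add(Z, Z), mul(Z, Z)), add(mul(SZ, SSSZ), Z))))))))))
  [42] S(S(S(S(S(S(S(add(add(S(add(SZ, mul(Z, SSSZ))), Z), mul(add(add(Z, Z), mul(Z, Z)), add(mul(SZ, SSSZ), Z))))))))))
  [43] S(S(S(S(S(S(S(add(S(add(add(SZ, mul(Z, SSSZ)), Z)), mul(add(add(Z, Z), mul(Z, Z)), add(mul(SZ, SSSZ), Z))))))))))
  [44] S(S(S(S(S(S(S(S(add(add(add(SZ, mul(Z, SSSZ)), Z), mul(add(add(Z, Z), mul(Z, Z)), add(mul(SZ, SSSZ), Z)))))))))))
  [45] S(S(S(S(S(S(S(S(add(add(S(add(Z, mul(Z, SSSZ))), Z), mul(add(add(Z, Z), mul(Z, Z)), add(mul(SZ, SSSZ), Z)))))))))))
  [46] S(S(S(S(S(S(S(S(add(S(add(add(Z, mul(Z, SSSZ)), Z)), mul(add(add(Z, Z), mul(Z, Z)), add(mul(SZ, SSSZ), Z)))))))))))
  [47] S(S(S(S(S(S(S(S(S(add(add(add(Z, mul(Z, SSSZ)), Z), mul(add(add(Z, Z), mul(Z, Z)), add(mul(SZ, SSSZ), Z))))))))))))
  [48] S(S(S(S(S(S(S(S(S(add(add(mul(Z, SSSZ), Z), mul(add(add(Z, Z), mul(Z, Z)), add(mul(SZ, SSSZ), Z))))))))))))
  [49] S(S(S(S(S(S(S(S(S(add(add(Z, Z), mul(add(add(Z, Z), mul(Z, Z)), add(mul(SZ, SSSZ), Z))))))))))))
  [50] S(S(S(S(S(S(S(S(S(add(Z, mul(add(add(Z, Z), mul(Z, Z)), add(mul(SZ, SSSZ), Z))))))))))))
  [51] S(S(S(S(S(S(S(S(S(mul(add(add(Z, Z), mul(Z, Z)), add(mul(SZ, SSSZ), Z)))))))))))
  [52] S(S(S(S(S(S(S(S(S(mul(add(Z, mul(Z, Z)), add(mul(SZ, SSSZ), Z)))))))))))
  [53] S(S(S(S(S(S(S(S(S(mul(mul(Z, Z), add(mul(SZ, SSSZ), Z)))))))))))
  [54] S(S(S(S(S(S(S(S(S(mul(Z, add(mul(SZ, SSSZ), Z)))))))))))
  [55] S^9(Z)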